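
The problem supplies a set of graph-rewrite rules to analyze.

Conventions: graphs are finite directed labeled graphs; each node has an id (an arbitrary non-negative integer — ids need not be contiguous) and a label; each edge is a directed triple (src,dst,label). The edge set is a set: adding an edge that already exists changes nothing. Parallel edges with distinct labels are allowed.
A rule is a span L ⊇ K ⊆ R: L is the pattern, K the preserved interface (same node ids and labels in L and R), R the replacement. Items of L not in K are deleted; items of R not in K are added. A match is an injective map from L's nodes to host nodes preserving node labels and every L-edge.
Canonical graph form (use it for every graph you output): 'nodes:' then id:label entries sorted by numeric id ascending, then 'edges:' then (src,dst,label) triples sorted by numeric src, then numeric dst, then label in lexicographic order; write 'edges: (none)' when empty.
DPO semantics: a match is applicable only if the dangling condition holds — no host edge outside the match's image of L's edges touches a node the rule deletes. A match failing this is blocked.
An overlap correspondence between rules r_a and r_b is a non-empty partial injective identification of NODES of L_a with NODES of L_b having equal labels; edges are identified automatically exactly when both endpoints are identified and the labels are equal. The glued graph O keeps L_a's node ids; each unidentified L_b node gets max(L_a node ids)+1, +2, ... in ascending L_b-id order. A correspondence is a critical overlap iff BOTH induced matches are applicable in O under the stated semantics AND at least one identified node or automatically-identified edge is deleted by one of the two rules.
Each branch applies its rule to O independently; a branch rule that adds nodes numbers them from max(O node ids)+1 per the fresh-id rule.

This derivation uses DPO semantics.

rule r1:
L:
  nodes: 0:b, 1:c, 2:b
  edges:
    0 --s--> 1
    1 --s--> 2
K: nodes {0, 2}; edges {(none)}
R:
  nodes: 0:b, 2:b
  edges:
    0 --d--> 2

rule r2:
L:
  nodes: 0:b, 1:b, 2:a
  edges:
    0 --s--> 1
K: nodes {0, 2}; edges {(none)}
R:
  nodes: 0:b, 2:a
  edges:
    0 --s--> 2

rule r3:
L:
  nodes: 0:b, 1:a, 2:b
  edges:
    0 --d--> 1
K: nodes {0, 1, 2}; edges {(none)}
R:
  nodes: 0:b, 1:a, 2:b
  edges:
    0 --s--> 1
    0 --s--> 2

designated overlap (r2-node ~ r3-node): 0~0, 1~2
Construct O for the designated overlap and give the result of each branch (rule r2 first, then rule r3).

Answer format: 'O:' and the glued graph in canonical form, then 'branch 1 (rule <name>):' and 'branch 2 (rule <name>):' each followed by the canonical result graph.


O:
nodes: 0:b, 1:b, 2:a, 3:a
edges: (0,1,s); (0,3,d)
branch 1 (rule r2):
nodes: 0:b, 2:a, 3:a
edges: (0,2,s); (0,3,d)
branch 2 (rule r3):
nodes: 0:b, 1:b, 2:a, 3:a
edges: (0,1,s); (0,3,s)


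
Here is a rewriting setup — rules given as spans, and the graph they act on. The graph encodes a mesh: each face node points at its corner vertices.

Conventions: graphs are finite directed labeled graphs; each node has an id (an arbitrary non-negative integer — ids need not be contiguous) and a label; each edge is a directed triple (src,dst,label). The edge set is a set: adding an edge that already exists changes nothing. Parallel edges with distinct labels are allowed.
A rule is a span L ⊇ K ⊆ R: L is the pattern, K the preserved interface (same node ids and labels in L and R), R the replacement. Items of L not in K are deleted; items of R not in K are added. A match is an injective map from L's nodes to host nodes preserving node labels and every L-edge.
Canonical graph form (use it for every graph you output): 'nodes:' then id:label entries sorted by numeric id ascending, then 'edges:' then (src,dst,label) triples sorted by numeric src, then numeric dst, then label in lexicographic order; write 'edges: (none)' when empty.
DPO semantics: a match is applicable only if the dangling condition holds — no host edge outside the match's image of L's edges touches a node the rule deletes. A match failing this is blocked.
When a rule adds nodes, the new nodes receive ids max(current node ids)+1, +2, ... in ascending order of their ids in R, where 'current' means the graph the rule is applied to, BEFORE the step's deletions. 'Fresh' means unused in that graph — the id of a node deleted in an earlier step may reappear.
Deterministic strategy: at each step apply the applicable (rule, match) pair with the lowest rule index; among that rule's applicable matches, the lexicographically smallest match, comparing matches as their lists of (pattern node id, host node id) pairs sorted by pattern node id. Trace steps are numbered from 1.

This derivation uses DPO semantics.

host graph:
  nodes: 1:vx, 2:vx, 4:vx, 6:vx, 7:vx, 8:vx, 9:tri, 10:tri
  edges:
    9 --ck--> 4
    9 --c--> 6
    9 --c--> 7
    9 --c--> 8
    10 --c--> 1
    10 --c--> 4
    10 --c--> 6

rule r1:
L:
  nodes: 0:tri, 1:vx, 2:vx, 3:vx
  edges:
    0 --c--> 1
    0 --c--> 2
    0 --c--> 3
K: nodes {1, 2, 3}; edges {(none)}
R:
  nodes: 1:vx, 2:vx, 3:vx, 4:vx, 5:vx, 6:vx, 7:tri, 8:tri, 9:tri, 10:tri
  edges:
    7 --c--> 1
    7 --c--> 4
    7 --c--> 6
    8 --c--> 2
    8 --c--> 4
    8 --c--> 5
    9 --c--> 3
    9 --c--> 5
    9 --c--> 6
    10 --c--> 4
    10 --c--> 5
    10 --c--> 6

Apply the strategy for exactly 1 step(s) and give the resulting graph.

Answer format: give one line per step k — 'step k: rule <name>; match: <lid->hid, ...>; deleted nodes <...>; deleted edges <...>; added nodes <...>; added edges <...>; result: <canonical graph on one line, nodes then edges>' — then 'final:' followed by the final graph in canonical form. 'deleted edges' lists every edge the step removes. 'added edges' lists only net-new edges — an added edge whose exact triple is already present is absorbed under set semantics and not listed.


step 1: rule r1; match: 0->10, 1->1, 2->4, 3->6; deleted nodes 10; deleted edges (10,1,c); (10,4,c); (10,6,c); added nodes 11, 12, 13, 14, 15, 16, 17; added edges (14,1,c); (14,11,c); (14,13,c); (15,4,c); (15,11,c); (15,12,c); (16,6,c); (16,12,c); (16,13,c); (17,11,c); (17,12,c); (17,13,c); result: nodes: 1:vx, 2:vx, 4:vx, 6:vx, 7:vx, 8:vx, 9:tri, 11:vx, 12:vx, 13:vx, 14:tri, 15:tri, 16:tri, 17:tri edges: (9,4,ck); (9,6,c); (9,7,c); (9,8,c); (14,1,c); (14,11,c); (14,13,c); (15,4,c); (15,11,c); (15,12,c); (16,6,c); (16,12,c); (16,13,c); (17,11,c); (17,12,c); (17,13,c)
final:
nodes: 1:vx, 2:vx, 4:vx, 6:vx, 7:vx, 8:vx, 9:tri, 11:vx, 12:vx, 13:vx, 14:tri, 15:tri, 16:tri, 17:tri
edges: (9,4,ck); (9,6,c); (9,7,c); (9,8,c); (14,1,c); (14,11,c); (14,13,c); (15,4,c); (15,11,c); (15,12,c); (16,6,c); (16,12,c); (16,13,c); (17,11,c); (17,12,c); (17,13,c)


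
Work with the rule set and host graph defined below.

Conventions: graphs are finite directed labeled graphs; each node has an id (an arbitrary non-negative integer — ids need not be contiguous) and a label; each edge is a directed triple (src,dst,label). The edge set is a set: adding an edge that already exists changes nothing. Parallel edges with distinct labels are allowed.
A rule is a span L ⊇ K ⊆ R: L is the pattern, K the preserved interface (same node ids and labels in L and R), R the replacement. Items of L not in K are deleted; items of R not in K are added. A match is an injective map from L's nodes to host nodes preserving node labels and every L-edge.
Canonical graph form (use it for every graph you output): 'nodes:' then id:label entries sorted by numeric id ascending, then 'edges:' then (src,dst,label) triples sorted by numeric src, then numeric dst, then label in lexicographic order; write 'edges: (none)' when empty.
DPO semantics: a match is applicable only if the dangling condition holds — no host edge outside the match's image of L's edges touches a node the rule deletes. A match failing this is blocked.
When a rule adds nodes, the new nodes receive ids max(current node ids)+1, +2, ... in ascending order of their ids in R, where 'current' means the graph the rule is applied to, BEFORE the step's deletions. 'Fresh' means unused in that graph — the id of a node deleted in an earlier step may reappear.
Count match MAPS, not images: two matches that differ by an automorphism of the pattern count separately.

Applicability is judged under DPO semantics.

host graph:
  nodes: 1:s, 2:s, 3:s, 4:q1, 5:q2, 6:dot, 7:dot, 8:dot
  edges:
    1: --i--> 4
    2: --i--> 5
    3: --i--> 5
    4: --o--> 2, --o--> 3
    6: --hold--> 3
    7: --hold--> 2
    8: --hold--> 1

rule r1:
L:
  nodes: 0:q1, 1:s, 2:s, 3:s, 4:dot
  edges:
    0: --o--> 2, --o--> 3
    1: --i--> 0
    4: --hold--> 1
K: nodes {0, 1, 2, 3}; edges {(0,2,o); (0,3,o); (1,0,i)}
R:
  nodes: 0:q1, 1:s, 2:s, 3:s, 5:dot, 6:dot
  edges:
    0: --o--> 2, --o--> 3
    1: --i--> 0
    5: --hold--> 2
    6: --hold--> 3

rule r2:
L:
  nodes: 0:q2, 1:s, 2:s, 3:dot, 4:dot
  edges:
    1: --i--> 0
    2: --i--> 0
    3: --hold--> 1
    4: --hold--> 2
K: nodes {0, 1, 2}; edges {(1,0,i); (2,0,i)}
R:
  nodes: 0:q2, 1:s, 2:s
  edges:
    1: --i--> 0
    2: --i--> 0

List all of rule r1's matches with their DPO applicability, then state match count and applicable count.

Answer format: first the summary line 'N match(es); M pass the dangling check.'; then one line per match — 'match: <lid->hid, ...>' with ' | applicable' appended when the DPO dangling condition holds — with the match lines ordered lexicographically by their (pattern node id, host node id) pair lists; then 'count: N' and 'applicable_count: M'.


2 match(es); 2 pass the dangling check.
match: 0->4, 1->1, 2->2, 3->3, 4->8 | applicable
match: 0->4, 1->1, 2->3, 3->2, 4->8 | applicable
count: 2
applicable_count: 2


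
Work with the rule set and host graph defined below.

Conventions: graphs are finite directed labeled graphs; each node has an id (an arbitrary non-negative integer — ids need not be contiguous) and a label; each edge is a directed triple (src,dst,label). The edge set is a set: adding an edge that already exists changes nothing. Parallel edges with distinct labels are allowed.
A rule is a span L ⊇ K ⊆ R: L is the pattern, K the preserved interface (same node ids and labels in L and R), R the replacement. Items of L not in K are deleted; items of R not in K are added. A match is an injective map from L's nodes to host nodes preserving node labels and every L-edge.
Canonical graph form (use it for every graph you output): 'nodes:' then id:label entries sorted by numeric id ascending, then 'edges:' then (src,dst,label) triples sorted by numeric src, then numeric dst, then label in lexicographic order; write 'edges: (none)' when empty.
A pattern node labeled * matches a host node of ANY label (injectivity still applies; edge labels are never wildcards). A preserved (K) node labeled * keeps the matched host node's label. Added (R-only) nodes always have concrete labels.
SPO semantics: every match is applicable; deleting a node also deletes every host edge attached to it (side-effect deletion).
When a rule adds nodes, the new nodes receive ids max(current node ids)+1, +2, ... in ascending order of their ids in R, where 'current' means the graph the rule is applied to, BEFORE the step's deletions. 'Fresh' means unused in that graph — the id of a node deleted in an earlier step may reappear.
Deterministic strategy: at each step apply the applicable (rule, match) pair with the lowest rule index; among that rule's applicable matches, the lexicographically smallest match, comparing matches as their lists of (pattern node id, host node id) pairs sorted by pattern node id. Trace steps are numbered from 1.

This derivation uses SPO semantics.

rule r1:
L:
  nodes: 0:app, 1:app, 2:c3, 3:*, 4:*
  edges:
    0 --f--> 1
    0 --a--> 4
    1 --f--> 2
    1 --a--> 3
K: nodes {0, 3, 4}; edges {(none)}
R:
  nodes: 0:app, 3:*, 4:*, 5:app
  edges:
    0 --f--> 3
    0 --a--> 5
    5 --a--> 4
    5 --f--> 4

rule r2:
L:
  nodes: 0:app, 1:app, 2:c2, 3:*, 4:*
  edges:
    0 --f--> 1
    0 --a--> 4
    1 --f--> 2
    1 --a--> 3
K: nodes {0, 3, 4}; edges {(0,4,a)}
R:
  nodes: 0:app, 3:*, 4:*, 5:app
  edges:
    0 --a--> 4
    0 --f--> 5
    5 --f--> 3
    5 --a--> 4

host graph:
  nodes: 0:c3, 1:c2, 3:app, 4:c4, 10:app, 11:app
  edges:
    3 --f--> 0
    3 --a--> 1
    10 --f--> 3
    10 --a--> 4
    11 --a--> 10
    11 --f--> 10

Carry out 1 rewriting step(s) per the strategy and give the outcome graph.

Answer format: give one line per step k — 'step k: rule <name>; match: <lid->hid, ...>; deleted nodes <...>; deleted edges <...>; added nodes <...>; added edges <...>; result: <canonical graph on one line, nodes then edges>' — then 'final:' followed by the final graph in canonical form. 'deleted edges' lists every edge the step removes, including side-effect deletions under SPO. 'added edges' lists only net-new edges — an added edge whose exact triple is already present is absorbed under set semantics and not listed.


step 1: rule r1; match: 0->10, 1->3, 2->0, 3->1, 4->4; deleted nodes 0, 3; deleted edges (3,0,f); (3,1,a); (10,3,f); (10,4,a); added nodes 12; added edges (10,1,f); (10,12,a); (12,4,a); (12,4,f); result: nodes: 1:c2, 4:c4, 10:app, 11:app, 12:app edges: (10,1,f); (10,12,a); (11,10,a); (11,10,f); (12,4,a); (12,4,f)
final:
nodes: 1:c2, 4:c4, 10:app, 11:app, 12:app
edges: (10,1,f); (10,12,a); (11,10,a); (11,10,f); (12,4,a); (12,4,f)


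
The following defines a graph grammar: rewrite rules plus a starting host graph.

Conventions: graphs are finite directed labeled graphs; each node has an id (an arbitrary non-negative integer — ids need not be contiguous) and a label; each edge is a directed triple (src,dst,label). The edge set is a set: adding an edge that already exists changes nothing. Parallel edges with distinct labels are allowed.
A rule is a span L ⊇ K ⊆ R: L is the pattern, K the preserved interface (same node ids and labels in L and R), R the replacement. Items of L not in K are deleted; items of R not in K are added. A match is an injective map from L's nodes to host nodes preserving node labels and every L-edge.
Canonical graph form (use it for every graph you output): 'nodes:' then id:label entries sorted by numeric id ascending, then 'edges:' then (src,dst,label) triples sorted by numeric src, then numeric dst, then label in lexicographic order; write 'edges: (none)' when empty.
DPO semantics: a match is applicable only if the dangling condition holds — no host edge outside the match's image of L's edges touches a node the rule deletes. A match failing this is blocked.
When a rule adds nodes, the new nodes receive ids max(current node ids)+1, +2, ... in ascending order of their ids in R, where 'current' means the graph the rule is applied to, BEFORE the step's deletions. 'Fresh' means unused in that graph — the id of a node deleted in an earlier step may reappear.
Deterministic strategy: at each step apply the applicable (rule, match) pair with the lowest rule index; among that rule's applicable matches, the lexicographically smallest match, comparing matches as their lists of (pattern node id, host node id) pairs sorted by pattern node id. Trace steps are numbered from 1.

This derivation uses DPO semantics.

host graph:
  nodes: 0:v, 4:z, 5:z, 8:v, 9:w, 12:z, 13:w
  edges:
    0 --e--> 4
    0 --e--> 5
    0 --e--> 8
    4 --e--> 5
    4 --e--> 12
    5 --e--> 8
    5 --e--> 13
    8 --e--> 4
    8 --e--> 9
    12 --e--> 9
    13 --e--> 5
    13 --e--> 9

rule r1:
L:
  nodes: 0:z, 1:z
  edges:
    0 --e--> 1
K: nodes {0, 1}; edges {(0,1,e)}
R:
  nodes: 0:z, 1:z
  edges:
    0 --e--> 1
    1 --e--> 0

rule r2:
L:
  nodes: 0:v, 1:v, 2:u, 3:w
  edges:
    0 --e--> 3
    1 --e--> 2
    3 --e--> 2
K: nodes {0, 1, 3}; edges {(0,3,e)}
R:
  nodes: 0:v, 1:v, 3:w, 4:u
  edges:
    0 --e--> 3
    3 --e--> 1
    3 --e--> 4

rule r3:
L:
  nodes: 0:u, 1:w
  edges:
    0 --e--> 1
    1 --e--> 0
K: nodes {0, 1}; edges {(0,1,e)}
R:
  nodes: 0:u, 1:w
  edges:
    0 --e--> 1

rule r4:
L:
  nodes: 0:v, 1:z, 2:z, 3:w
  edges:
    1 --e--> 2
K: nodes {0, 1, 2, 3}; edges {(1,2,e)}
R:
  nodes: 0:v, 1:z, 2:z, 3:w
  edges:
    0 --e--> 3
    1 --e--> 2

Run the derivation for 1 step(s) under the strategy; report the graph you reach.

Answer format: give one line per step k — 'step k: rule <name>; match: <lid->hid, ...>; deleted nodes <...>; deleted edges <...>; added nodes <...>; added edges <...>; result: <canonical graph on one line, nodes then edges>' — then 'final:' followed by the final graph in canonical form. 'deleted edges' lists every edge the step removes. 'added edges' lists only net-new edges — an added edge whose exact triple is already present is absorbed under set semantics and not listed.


step 1: rule r1; match: 0->4, 1->5; deleted nodes (none); deleted edges (none); added nodes (none); added edges (5,4,e); result: nodes: 0:v, 4:z, 5:z, 8:v, 9:w, 12:z, 13:w edges: (0,4,e); (0,5,e); (0,8,e); (4,5,e); (4,12,e); (5,4,e); (5,8,e); (5,13,e); (8,4,e); (8,9,e); (12,9,e); (13,5,e); (13,9,e)
final:
nodes: 0:v, 4:z, 5:z, 8:v, 9:w, 12:z, 13:w
edges: (0,4,e); (0,5,e); (0,8,e); (4,5,e); (4,12,e); (5,4,e); (5,8,e); (5,13,e); (8,4,e); (8,9,e); (12,9,e); (13,5,e); (13,9,e)


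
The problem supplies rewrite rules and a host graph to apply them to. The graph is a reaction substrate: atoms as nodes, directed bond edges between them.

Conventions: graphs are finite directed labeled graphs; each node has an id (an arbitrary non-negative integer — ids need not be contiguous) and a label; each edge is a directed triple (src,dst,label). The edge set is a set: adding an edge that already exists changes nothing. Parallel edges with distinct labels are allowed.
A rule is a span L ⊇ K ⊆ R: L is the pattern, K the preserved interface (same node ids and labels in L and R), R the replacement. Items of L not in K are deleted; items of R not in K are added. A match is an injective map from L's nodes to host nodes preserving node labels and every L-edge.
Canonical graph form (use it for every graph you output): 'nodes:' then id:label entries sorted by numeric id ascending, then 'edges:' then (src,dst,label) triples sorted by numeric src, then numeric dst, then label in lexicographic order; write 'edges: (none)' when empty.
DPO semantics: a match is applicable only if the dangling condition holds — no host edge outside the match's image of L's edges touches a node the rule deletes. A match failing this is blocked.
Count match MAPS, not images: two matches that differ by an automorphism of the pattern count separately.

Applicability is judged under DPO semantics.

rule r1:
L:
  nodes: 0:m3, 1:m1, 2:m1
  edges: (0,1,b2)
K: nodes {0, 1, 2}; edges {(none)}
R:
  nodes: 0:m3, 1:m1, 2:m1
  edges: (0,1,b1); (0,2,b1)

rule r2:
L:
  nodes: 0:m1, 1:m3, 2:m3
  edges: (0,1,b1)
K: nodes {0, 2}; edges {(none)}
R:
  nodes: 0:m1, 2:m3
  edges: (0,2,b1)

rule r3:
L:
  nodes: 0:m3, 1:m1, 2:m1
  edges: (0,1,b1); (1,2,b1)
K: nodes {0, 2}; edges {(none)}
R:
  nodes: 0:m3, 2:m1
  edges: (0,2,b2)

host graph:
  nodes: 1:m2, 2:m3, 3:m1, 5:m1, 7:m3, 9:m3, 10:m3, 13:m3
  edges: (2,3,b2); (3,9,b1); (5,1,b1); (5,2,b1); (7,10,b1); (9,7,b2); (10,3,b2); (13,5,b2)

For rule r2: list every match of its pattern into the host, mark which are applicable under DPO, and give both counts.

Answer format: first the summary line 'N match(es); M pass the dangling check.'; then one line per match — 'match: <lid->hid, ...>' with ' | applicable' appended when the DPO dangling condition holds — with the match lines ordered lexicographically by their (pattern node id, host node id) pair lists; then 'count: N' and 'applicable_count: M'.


8 match(es); 0 pass the dangling check.
match: 0->3, 1->9, 2->2
match: 0->3, 1->9, 2->7
match: 0->3, 1->9, 2->10
match: 0->3, 1->9, 2->13
match: 0->5, 1->2, 2->7
match: 0->5, 1->2, 2->9
match: 0->5, 1->2, 2->10
match: 0->5, 1->2, 2->13
count: 8
applicable_count: 0


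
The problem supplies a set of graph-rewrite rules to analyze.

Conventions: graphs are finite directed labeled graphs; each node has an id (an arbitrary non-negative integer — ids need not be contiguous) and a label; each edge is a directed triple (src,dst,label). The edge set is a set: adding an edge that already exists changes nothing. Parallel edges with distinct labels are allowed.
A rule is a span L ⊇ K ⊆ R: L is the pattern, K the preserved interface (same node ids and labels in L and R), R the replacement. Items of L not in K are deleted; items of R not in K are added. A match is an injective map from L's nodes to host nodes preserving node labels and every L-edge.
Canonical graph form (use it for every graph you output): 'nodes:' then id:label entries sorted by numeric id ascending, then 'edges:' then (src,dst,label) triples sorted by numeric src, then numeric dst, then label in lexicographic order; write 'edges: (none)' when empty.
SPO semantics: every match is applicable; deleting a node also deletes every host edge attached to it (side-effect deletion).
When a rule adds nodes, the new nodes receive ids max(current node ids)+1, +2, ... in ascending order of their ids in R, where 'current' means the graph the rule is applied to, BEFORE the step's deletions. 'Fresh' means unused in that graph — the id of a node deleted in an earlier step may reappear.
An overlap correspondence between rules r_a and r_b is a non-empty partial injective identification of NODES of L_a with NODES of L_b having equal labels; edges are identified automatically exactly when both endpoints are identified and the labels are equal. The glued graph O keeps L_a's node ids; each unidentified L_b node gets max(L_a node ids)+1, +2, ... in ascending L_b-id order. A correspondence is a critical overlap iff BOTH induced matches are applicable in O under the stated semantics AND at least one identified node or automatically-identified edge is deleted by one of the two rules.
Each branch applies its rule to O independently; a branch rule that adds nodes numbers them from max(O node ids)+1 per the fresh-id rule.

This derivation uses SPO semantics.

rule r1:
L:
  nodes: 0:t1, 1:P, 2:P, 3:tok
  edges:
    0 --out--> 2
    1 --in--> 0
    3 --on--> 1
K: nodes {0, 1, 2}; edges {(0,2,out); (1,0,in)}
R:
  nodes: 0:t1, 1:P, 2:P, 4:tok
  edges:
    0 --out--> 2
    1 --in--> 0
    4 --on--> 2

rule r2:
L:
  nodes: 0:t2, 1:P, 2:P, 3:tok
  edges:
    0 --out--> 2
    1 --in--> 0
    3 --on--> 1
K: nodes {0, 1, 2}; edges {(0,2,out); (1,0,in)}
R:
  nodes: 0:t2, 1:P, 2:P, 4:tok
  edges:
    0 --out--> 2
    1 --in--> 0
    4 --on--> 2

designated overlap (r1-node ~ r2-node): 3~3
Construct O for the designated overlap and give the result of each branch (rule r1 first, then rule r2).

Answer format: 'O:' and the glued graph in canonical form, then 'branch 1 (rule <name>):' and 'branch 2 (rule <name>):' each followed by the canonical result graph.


O:
nodes: 0:t1, 1:P, 2:P, 3:tok, 4:t2, 5:P, 6:P
edges: (0,2,out); (1,0,in); (3,1,on); (3,5,on); (4,6,out); (5,4,in)
branch 1 (rule r1):
nodes: 0:t1, 1:P, 2:P, 4:t2, 5:P, 6:P, 7:tok
edges: (0,2,out); (1,0,in); (4,6,out); (5,4,in); (7,2,on)
branch 2 (rule r2):
nodes: 0:t1, 1:P, 2:P, 4:t2, 5:P, 6:P, 7:tok
edges: (0,2,out); (1,0,in); (4,6,out); (5,4,in); (7,6,on)


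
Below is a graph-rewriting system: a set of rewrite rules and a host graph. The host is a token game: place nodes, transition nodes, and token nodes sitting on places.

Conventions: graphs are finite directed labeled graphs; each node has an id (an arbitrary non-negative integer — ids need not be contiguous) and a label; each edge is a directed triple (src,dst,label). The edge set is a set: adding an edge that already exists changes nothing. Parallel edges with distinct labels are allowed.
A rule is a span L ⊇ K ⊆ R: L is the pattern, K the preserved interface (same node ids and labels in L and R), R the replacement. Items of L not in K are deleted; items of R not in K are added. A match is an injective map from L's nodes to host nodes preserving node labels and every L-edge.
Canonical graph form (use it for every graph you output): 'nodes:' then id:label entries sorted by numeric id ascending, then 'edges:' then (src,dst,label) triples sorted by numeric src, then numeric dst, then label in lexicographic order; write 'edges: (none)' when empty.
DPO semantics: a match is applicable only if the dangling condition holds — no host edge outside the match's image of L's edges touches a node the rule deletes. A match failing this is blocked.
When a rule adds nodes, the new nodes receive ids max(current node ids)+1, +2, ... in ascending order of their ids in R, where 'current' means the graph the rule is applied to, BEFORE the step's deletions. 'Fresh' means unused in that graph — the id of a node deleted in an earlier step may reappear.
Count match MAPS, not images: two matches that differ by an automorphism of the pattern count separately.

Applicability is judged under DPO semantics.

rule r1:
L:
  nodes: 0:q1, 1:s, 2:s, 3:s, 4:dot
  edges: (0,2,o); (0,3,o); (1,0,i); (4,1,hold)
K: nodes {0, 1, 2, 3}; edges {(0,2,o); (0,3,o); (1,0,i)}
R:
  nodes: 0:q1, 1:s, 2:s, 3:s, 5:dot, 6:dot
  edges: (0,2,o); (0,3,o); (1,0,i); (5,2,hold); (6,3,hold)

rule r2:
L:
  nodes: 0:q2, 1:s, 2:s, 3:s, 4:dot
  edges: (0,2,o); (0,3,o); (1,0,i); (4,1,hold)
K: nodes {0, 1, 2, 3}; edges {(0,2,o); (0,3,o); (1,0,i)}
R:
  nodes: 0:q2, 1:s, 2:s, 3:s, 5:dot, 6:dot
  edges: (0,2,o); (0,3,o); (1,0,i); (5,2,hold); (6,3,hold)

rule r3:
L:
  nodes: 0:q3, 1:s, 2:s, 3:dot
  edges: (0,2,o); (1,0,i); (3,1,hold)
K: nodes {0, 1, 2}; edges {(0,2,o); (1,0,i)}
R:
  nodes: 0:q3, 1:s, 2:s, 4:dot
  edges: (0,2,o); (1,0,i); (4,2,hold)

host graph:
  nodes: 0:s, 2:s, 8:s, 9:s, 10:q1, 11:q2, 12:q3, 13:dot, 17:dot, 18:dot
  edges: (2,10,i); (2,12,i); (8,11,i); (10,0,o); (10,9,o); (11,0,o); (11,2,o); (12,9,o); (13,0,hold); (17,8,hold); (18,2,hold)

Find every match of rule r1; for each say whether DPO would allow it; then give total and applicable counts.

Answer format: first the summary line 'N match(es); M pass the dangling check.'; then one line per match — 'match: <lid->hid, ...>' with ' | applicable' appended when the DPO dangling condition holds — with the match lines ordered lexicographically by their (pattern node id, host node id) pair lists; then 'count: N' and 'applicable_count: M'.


2 match(es); 2 pass the dangling check.
match: 0->10, 1->2, 2->0, 3->9, 4->18 | applicable
match: 0->10, 1->2, 2->9, 3->0, 4->18 | applicable
count: 2
applicable_count: 2


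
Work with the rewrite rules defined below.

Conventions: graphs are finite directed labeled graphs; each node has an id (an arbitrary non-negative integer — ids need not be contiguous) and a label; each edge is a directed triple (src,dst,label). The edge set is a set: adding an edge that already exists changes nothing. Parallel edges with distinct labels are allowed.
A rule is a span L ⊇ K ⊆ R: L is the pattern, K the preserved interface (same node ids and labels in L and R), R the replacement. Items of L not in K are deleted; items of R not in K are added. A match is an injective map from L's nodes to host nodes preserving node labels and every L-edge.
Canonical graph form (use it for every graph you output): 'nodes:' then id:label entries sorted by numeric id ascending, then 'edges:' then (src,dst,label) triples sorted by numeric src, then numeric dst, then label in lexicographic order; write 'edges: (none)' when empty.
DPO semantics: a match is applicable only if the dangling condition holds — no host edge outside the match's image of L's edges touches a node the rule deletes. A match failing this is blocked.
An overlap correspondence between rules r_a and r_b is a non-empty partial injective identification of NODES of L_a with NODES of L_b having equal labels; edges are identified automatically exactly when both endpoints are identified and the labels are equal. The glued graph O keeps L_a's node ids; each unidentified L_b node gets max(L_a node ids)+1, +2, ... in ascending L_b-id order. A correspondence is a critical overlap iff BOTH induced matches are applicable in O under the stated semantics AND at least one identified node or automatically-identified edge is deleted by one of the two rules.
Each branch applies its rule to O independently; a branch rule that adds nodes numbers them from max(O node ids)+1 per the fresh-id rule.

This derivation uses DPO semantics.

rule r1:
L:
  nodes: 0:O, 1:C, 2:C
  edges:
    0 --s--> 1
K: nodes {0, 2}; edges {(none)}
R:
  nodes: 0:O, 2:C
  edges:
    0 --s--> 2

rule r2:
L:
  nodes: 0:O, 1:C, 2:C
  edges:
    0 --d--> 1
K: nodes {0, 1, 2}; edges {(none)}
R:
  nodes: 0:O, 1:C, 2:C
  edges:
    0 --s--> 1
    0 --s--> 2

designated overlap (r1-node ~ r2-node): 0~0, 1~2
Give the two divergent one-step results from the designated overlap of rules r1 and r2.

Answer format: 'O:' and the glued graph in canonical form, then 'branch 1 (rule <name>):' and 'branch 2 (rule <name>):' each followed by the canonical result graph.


O:
nodes: 0:O, 1:C, 2:C, 3:C
edges: (0,1,s); (0,3,d)
branch 1 (rule r1):
nodes: 0:O, 2:C, 3:C
edges: (0,2,s); (0,3,d)
branch 2 (rule r2):
nodes: 0:O, 1:C, 2:C, 3:C
edges: (0,1,s); (0,3,s)


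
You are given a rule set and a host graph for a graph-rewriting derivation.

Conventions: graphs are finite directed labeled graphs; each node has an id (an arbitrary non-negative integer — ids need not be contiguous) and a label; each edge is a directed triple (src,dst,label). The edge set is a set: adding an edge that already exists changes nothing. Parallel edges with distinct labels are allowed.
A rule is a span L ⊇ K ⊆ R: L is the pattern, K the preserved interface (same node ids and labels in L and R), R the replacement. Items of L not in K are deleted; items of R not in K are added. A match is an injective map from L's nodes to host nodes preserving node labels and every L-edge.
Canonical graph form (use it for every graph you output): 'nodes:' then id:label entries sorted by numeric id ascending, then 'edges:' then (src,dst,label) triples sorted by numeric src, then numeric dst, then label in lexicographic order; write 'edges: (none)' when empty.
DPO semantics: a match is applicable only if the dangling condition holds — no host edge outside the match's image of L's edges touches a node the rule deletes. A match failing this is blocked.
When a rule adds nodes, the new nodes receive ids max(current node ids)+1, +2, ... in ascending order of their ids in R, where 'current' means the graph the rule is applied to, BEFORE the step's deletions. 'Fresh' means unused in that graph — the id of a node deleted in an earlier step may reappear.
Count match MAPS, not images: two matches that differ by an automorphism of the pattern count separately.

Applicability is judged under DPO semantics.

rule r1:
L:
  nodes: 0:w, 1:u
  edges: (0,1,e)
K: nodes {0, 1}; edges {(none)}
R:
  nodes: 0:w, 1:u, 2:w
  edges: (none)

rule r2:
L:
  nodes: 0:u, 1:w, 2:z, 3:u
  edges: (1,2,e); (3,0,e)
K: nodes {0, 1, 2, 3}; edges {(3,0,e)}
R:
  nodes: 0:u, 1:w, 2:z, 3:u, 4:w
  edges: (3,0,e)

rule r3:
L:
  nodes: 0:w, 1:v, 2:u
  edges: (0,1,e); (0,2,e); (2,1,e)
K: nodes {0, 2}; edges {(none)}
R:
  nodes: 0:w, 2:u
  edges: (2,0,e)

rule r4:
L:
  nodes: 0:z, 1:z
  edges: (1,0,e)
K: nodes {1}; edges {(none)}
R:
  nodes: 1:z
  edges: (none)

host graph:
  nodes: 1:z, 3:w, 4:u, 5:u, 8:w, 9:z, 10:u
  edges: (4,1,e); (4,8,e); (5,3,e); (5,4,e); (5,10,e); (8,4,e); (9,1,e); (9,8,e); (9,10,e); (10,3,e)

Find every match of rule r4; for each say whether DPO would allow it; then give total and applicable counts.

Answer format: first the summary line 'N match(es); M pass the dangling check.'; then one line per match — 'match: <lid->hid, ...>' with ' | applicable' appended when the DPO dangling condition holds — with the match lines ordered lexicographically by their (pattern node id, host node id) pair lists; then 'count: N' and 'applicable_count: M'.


1 match(es); 0 pass the dangling check.
match: 0->1, 1->9
count: 1
applicable_count: 0


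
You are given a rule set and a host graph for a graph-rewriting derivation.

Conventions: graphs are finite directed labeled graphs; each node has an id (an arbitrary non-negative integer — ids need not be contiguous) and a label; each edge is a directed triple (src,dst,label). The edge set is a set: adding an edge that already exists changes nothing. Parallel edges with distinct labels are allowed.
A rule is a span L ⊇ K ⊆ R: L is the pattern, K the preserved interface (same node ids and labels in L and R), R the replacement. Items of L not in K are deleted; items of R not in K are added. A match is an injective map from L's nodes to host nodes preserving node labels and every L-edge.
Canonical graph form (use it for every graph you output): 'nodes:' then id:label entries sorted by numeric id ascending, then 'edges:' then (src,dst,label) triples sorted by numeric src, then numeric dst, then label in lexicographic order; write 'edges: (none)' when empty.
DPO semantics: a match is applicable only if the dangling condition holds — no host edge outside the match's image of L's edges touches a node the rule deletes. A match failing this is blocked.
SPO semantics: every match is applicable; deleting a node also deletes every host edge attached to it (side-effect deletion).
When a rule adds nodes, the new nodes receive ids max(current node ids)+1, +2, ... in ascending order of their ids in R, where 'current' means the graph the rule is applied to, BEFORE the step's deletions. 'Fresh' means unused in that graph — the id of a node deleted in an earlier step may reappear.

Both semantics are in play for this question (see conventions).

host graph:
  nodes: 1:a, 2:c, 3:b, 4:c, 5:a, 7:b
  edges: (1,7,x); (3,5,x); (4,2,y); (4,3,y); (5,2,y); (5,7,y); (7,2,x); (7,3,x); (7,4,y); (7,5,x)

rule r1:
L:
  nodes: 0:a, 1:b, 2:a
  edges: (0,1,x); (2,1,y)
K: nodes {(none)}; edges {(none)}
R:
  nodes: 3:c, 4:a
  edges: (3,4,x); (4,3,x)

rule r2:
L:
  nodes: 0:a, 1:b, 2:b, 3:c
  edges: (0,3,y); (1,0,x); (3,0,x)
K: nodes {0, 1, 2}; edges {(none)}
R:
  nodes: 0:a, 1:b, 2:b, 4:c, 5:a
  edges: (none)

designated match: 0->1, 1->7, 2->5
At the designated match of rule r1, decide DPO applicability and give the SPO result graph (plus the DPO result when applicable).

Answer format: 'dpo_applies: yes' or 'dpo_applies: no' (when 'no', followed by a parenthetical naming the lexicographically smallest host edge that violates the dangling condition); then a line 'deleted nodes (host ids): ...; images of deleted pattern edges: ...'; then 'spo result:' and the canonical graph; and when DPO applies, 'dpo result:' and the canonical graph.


dpo_applies: no
(the rule deletes node 5, which keeps host edge (3,5,x) outside the match image — the dangling condition fails, DPO blocks; SPO proceeds and side-deletes such edges)
deleted nodes (host ids): 1, 5, 7; images of deleted pattern edges: (1,7,x); (5,7,y)
spo result:
nodes: 2:c, 3:b, 4:c, 8:c, 9:a
edges: (4,2,y); (4,3,y); (8,9,x); (9,8,x)


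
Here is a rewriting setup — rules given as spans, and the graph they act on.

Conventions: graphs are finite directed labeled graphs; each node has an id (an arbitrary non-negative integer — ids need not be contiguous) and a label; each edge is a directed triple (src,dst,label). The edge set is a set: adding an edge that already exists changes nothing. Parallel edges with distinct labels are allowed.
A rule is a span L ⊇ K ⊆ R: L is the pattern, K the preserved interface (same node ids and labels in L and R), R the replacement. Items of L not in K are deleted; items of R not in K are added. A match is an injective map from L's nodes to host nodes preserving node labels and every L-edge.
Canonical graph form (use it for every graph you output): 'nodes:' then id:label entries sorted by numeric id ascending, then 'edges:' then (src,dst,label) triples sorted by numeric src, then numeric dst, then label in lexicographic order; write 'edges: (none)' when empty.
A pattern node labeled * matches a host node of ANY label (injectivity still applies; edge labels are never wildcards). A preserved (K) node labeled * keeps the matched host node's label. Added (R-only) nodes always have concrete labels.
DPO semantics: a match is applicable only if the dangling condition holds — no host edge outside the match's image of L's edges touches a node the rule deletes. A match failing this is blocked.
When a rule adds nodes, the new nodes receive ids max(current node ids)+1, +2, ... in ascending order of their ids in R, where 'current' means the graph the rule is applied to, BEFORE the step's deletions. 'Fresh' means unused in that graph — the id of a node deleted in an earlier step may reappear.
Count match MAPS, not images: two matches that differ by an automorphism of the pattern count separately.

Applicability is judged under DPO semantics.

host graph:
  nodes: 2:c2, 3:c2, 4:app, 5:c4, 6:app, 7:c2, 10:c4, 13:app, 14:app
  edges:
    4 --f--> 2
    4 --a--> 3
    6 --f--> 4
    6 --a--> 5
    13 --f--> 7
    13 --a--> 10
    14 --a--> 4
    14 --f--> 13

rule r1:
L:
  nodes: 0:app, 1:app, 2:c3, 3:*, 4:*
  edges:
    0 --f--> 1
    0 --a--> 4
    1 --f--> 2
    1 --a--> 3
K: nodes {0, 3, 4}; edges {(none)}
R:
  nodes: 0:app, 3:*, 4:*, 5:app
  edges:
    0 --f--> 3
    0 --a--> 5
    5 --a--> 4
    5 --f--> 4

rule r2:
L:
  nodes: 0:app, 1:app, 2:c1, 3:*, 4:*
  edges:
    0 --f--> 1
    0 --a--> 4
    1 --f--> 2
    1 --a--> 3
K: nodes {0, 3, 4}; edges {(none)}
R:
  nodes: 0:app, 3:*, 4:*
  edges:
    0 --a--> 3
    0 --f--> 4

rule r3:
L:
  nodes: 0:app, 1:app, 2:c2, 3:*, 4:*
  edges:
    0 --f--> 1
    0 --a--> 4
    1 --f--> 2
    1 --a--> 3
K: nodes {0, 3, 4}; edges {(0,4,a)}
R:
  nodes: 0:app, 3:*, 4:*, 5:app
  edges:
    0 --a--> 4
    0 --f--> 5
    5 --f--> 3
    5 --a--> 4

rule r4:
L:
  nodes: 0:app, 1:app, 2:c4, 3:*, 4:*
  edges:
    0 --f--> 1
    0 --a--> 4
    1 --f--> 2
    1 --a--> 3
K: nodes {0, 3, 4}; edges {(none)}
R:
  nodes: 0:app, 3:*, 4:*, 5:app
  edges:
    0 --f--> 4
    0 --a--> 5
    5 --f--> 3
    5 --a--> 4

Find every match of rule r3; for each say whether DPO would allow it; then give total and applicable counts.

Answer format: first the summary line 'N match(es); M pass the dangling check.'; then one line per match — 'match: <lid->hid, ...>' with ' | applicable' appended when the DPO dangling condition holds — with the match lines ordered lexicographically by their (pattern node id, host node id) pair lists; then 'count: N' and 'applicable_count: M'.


2 match(es); 1 pass the dangling check.
match: 0->6, 1->4, 2->2, 3->3, 4->5
match: 0->14, 1->13, 2->7, 3->10, 4->4 | applicable
count: 2
applicable_count: 1


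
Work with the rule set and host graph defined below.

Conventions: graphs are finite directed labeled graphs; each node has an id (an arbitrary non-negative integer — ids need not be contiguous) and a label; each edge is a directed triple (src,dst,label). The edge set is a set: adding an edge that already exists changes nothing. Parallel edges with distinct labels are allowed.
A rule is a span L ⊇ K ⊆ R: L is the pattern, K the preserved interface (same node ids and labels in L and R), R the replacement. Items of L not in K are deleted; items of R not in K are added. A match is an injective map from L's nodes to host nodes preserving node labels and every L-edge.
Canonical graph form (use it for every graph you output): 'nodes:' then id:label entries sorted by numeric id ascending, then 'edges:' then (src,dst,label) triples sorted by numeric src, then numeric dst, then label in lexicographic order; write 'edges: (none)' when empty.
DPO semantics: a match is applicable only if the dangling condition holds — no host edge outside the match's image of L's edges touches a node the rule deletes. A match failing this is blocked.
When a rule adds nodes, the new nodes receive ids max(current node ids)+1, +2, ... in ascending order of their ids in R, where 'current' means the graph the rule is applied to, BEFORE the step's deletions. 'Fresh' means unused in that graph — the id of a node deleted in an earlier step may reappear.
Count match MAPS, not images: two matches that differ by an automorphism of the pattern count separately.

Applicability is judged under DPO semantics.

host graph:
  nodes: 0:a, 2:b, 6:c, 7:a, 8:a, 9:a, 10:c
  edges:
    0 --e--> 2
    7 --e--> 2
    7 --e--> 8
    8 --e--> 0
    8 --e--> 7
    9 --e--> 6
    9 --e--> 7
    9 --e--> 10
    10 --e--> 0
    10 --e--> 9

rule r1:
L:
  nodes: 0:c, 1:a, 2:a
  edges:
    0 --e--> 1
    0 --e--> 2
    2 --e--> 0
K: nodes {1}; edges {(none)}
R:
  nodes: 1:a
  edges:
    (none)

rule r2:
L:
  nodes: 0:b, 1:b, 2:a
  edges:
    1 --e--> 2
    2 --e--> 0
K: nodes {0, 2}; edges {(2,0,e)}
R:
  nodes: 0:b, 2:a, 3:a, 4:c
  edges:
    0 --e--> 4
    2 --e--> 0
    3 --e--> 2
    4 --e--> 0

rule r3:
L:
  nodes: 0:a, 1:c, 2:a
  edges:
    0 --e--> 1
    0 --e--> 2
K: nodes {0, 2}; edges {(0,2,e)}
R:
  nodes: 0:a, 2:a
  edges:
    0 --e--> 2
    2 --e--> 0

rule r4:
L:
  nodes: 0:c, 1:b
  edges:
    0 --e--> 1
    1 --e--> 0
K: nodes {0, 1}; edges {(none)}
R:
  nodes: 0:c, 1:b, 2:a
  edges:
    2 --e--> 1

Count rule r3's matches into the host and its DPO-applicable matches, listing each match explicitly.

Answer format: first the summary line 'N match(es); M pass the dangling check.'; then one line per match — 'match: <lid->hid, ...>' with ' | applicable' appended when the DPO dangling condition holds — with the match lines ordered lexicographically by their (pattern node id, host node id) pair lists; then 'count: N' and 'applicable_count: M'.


2 match(es); 1 pass the dangling check.
match: 0->9, 1->6, 2->7 | applicable
match: 0->9, 1->10, 2->7
count: 2
applicable_count: 1
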